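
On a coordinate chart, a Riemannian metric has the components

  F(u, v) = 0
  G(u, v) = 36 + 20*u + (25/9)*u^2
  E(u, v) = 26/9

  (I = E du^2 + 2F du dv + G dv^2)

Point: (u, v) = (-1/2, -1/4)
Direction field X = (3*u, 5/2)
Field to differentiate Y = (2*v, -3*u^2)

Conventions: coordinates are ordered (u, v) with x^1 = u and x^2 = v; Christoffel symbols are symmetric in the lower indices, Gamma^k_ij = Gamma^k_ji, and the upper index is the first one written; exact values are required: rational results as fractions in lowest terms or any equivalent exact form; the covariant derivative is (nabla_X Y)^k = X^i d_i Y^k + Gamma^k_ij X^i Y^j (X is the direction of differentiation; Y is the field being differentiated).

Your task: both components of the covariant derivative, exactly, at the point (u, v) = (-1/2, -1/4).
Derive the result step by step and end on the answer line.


E = 26/9, F = 0, G = 961/36 at the point
E_u = 0, E_v = 0, F_u = 0, F_v = 0, G_u = 155/9, G_v = 0
EG - F^2 = 12493/162;  g^inv = (162/12493) * [[961/36, 0], [0, 26/9]]
first-kind symbols [ij,l] = (1/2)(d_i g_jl + d_j g_il - d_l g_ij): [uu,u] = E_u/2 = 0, [uu,v] = F_u - E_v/2 = 0, [uv,u] = E_v/2 = 0, [uv,v] = G_u/2 = 155/18, [vv,u] = F_v - G_u/2 = -155/18, [vv,v] = G_v/2 = 0
Gamma^u_ij = (G*[ij,u] - F*[ij,v])/(EG - F^2), Gamma^v_ij = (E*[ij,v] - F*[ij,u])/(EG - F^2)
Gamma_uuu = 0, Gamma_uuv = 0, Gamma_uvv = -155/52, Gamma_vuu = 0, Gamma_vuv = 10/31, Gamma_vvv = 0
X = (-3/2, 5/2), Y = (-1/2, -3/4) at the point

Answer: (nabla_X Y)^u = 4405/416, (nabla_X Y)^v = -563/124


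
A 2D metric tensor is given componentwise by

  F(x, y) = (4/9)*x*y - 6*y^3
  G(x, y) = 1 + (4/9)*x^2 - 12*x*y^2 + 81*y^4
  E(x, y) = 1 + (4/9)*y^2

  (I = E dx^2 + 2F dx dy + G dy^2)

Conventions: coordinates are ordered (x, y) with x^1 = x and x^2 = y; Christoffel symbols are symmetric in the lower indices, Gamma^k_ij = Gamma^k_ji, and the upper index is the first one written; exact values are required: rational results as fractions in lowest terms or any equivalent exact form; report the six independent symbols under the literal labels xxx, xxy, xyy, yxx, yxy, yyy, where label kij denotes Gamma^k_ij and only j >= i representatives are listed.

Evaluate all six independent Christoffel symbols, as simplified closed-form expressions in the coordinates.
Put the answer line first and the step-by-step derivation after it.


Answer: Gamma_xxx = 0, Gamma_xxy = 4*y/(4*x^2 - 108*x*y^2 + 729*y^4 + 4*y^2 + 9), Gamma_xyy = -108*y^2/(4*x^2 - 108*x*y^2 + 729*y^4 + 4*y^2 + 9), Gamma_yxx = 0, Gamma_yxy = (4*x - 54*y^2)/(4*x^2 - 108*x*y^2 + 729*y^4 + 4*y^2 + 9), Gamma_yyy = (-108*x*y + 1458*y^3)/(4*x^2 - 108*x*y^2 + 729*y^4 + 4*y^2 + 9)

E = 1 + (4/9)*y^2; F = (4/9)*x*y - 6*y^3; G = 1 + (4/9)*x^2 - 12*x*y^2 + 81*y^4
Gamma^k_ij = (1/2) g^{kl} (d_i g_jl + d_j g_il - d_l g_ij), with g^inv = (1/(EG-F^2)) [[G, -F], [-F, E]]
first partials: E_x = 0, E_y = (8/9)*y, F_x = (4/9)*y, F_y = (4/9)*x - 18*y^2, G_x = (8/9)*x - 12*y^2, G_y = -24*x*y + 324*y^3
D = EG - F^2 = 1 + (4/9)*y^2 + (4/9)*x^2 - 12*x*y^2 + 81*y^4
expanded: Gamma^x_xx = (G E_x - 2F F_x + F E_y)/(2D), Gamma^x_xy = (G E_y - F G_x)/(2D), Gamma^x_yy = (2G F_y - G G_x - F G_y)/(2D), Gamma^y_xx = (2E F_x - E E_y - F E_x)/(2D), Gamma^y_xy = (E G_x - F E_y)/(2D), Gamma^y_yy = (E G_y - 2F F_y + F G_x)/(2D); substitute and cancel common factors


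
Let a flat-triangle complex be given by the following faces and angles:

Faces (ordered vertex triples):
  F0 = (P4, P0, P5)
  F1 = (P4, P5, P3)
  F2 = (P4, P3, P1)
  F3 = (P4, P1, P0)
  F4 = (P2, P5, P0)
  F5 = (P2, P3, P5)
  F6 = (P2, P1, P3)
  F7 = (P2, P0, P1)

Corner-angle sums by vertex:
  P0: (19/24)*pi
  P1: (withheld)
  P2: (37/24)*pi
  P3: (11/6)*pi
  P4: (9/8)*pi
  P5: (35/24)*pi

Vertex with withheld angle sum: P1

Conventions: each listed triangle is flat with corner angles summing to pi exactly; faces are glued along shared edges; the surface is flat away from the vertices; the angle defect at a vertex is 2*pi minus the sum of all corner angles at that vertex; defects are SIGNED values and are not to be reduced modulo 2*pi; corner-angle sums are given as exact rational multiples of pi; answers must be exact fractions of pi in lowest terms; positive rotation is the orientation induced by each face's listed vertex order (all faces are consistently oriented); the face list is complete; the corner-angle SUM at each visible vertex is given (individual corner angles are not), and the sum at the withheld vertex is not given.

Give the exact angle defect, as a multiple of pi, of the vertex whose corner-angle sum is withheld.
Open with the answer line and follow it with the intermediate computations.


Answer: defect(P1) = (3/4)*pi

V = 6, E = 12, F = 8; chi = V - E + F = 2
Gauss-Bonnet: total defect = 2*pi*chi = 4*pi; visible defects sum to (13/4)*pi


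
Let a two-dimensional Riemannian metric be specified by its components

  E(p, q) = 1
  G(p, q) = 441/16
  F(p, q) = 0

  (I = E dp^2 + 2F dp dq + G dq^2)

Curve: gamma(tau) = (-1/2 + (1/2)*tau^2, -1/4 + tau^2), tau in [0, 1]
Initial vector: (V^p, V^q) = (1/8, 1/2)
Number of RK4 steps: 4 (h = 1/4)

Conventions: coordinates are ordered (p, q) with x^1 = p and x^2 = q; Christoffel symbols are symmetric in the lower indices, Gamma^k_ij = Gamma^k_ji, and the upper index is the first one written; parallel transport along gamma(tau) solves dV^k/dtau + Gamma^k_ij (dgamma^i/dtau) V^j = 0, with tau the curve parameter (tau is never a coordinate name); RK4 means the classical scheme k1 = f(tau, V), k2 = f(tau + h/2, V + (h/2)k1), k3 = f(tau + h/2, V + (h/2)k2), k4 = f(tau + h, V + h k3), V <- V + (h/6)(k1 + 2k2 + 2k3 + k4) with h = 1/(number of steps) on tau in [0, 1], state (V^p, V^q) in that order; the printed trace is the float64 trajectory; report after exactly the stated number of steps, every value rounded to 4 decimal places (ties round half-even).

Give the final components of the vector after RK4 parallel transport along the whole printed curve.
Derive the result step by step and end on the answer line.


gamma'(tau) = (tau, 2*tau); f(tau, V)^k = -Gamma^k_ij(gamma(tau)) gamma'^i(tau) V^j; h = 1/4; intermediate values shown to 6 dp
curve data and Christoffel symbols at the stage parameters:
  tau = 0.000000: gamma = (-0.500000, -0.250000), gamma' = (0.000000, 0.000000); Gamma_ppp = 0.000000, Gamma_ppq = 0.000000, Gamma_pqq = 0.000000, Gamma_qpp = 0.000000, Gamma_qpq = 0.000000, Gamma_qqq = 0.000000
  tau = 0.125000: gamma = (-0.492188, -0.234375), gamma' = (0.125000, 0.250000); Gamma_ppp = 0.000000, Gamma_ppq = 0.000000, Gamma_pqq = 0.000000, Gamma_qpp = 0.000000, Gamma_qpq = 0.000000, Gamma_qqq = 0.000000
  tau = 0.250000: gamma = (-0.468750, -0.187500), gamma' = (0.250000, 0.500000); Gamma_ppp = 0.000000, Gamma_ppq = 0.000000, Gamma_pqq = 0.000000, Gamma_qpp = 0.000000, Gamma_qpq = 0.000000, Gamma_qqq = 0.000000
  tau = 0.375000: gamma = (-0.429688, -0.109375), gamma' = (0.375000, 0.750000); Gamma_ppp = 0.000000, Gamma_ppq = 0.000000, Gamma_pqq = 0.000000, Gamma_qpp = 0.000000, Gamma_qpq = 0.000000, Gamma_qqq = 0.000000
  tau = 0.500000: gamma = (-0.375000, 0.000000), gamma' = (0.500000, 1.000000); Gamma_ppp = 0.000000, Gamma_ppq = 0.000000, Gamma_pqq = 0.000000, Gamma_qpp = 0.000000, Gamma_qpq = 0.000000, Gamma_qqq = 0.000000
  tau = 0.625000: gamma = (-0.304688, 0.140625), gamma' = (0.625000, 1.250000); Gamma_ppp = 0.000000, Gamma_ppq = 0.000000, Gamma_pqq = 0.000000, Gamma_qpp = 0.000000, Gamma_qpq = 0.000000, Gamma_qqq = 0.000000
  tau = 0.750000: gamma = (-0.218750, 0.312500), gamma' = (0.750000, 1.500000); Gamma_ppp = 0.000000, Gamma_ppq = 0.000000, Gamma_pqq = 0.000000, Gamma_qpp = 0.000000, Gamma_qpq = 0.000000, Gamma_qqq = 0.000000
  tau = 0.875000: gamma = (-0.117188, 0.515625), gamma' = (0.875000, 1.750000); Gamma_ppp = 0.000000, Gamma_ppq = 0.000000, Gamma_pqq = 0.000000, Gamma_qpp = 0.000000, Gamma_qpq = 0.000000, Gamma_qqq = 0.000000
  tau = 1.000000: gamma = (0.000000, 0.750000), gamma' = (1.000000, 2.000000); Gamma_ppp = 0.000000, Gamma_ppq = 0.000000, Gamma_pqq = 0.000000, Gamma_qpp = 0.000000, Gamma_qpq = 0.000000, Gamma_qqq = 0.000000
step 0: V^p = 0.1250, V^q = 0.5000
step 1: k1 = (0.000000, 0.000000), k2 = (0.000000, 0.000000), k3 = (0.000000, 0.000000), k4 = (0.000000, 0.000000); V <- V + (h/6)(k1 + 2k2 + 2k3 + k4): V^p = 0.1250, V^q = 0.5000
step 2: k1 = (0.000000, 0.000000), k2 = (0.000000, 0.000000), k3 = (0.000000, 0.000000), k4 = (0.000000, 0.000000); V <- V + (h/6)(k1 + 2k2 + 2k3 + k4): V^p = 0.1250, V^q = 0.5000
step 3: k1 = (0.000000, 0.000000), k2 = (0.000000, 0.000000), k3 = (0.000000, 0.000000), k4 = (0.000000, 0.000000); V <- V + (h/6)(k1 + 2k2 + 2k3 + k4): V^p = 0.1250, V^q = 0.5000
step 4: k1 = (0.000000, 0.000000), k2 = (0.000000, 0.000000), k3 = (0.000000, 0.000000), k4 = (0.000000, 0.000000); V <- V + (h/6)(k1 + 2k2 + 2k3 + k4): V^p = 0.1250, V^q = 0.5000

Answer: V^p = 0.1250, V^q = 0.5000


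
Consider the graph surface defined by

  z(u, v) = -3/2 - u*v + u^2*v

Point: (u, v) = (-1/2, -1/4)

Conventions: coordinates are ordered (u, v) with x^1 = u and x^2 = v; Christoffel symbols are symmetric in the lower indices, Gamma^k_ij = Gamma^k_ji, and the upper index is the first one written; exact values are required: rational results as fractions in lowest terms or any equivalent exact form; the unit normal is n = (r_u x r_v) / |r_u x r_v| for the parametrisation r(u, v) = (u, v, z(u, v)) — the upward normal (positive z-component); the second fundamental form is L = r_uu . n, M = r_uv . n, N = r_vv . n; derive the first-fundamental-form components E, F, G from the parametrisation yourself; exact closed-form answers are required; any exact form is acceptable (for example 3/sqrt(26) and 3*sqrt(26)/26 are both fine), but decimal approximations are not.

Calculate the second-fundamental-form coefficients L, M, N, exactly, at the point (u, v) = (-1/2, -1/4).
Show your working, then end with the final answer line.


z_u = 1/2, z_v = 3/4, z_uu = -1/2, z_uv = -2, z_vv = 0
E = 5/4, F = 3/8, G = 25/16; answer radicand W^2 = 29/16
unnormalised second-form numerators: l = -1/2, m = -2, n = 0; L = l/sqrt(29/16), and similarly M = m/sqrt(W^2), N = n/sqrt(W^2)

Answer: L = -2*sqrt(29)/29, M = -8*sqrt(29)/29, N = 0


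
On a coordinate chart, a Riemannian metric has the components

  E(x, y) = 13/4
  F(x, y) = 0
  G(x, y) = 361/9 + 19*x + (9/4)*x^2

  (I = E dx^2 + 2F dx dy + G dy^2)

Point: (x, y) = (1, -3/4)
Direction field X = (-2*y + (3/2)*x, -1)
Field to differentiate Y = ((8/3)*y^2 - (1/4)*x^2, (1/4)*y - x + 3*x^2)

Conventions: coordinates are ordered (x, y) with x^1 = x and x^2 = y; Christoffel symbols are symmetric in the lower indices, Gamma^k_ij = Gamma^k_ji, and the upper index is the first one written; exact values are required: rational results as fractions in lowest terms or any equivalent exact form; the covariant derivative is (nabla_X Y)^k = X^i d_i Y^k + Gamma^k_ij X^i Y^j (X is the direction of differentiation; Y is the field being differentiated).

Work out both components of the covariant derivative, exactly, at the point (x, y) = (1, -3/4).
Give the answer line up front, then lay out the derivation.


Answer: (nabla_X Y)^x = 1883/208, (nabla_X Y)^y = 11695/752

E = 13/4, F = 0, G = 2209/36 at the point
E_x = 0, E_y = 0, F_x = 0, F_y = 0, G_x = 47/2, G_y = 0
EG - F^2 = 28717/144;  g^inv = (144/28717) * [[2209/36, 0], [0, 13/4]]
first-kind symbols [ij,l] = (1/2)(d_i g_jl + d_j g_il - d_l g_ij): [xx,x] = E_x/2 = 0, [xx,y] = F_x - E_y/2 = 0, [xy,x] = E_y/2 = 0, [xy,y] = G_x/2 = 47/4, [yy,x] = F_y - G_x/2 = -47/4, [yy,y] = G_y/2 = 0
Gamma^x_ij = (G*[ij,x] - F*[ij,y])/(EG - F^2), Gamma^y_ij = (E*[ij,y] - F*[ij,x])/(EG - F^2)
Gamma_xxx = 0, Gamma_xxy = 0, Gamma_xyy = -47/13, Gamma_yxx = 0, Gamma_yxy = 9/47, Gamma_yyy = 0
X = (3, -1), Y = (5/4, 29/16) at the point


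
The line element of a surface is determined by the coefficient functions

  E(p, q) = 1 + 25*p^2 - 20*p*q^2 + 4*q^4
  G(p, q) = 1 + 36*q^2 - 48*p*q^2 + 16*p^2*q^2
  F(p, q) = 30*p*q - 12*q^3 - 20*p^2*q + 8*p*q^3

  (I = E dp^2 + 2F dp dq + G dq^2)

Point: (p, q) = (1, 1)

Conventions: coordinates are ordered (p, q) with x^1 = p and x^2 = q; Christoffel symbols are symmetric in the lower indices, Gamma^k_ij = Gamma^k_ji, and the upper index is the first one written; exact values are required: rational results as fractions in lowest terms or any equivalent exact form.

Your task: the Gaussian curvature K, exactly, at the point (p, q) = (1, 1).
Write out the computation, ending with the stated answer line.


E = 10, F = 6, G = 5, EG - F^2 = 14 at the point
E_p = 30, E_q = -24, F_p = -2, F_q = -2, G_p = -16, G_q = 8
E_qq = 8, F_pq = 14, G_pp = 32
Using the Brioschi determinant formula for K from the metric derivatives:
M1 = [[-E_qq/2 + F_pq - G_pp/2, E_p/2, F_p - E_q/2], [F_q - G_p/2, E, F], [G_q/2, F, G]] = [[-6, 15, 10], [6, 10, 6], [4, 6, 5]]; det M1 = -214
M2 = [[0, E_q/2, G_p/2], [E_q/2, E, F], [G_p/2, F, G]] = [[0, -12, -8], [-12, 10, 6], [-8, 6, 5]]; det M2 = -208
det M1 - det M2 = -6; K = -6 / (14)^2 = -3/98

Answer: K = -3/98


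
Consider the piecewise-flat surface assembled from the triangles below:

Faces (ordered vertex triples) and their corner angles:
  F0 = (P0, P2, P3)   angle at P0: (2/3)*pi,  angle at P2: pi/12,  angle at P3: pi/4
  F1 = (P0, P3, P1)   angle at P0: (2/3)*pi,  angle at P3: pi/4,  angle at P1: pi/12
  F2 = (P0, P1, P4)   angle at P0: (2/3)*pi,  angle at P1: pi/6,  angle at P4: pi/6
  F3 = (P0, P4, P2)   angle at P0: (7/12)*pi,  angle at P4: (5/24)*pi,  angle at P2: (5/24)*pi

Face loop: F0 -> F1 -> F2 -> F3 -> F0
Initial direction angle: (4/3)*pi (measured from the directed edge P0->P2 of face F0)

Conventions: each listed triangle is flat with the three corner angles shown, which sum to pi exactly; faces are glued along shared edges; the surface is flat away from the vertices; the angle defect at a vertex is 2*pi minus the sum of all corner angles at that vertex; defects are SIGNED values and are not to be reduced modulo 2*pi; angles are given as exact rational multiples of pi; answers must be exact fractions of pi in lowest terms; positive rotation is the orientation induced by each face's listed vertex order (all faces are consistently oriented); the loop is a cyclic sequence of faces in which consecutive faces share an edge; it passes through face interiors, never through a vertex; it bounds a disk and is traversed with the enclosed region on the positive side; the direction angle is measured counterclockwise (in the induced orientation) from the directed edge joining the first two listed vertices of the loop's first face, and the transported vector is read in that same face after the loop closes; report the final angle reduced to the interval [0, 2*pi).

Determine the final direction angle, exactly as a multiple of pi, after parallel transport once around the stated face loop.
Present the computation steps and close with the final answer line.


enclosed vertex P0: corner angles sum to (31/12)*pi, defect = 2*pi - (31/12)*pi = (-7/12)*pi
holonomy = initial angle + sum of enclosed defects (mod 2*pi), positive in the induced orientation
final angle = (4/3)*pi - (7/12)*pi = (3/4)*pi (mod 2*pi)

Answer: final direction angle = (3/4)*pi


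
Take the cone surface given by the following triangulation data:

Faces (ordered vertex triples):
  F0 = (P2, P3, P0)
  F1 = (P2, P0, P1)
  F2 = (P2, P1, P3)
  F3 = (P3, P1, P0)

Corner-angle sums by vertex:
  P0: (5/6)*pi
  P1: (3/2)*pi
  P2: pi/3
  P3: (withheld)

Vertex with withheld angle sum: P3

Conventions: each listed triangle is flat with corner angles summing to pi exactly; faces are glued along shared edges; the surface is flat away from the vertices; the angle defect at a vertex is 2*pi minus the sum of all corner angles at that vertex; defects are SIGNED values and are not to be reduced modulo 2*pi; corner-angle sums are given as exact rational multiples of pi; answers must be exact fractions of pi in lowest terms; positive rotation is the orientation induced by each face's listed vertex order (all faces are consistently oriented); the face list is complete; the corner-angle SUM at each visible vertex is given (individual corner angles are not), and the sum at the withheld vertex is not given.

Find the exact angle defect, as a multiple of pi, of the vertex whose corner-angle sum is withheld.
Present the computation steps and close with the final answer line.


V = 4, E = 6, F = 4; chi = V - E + F = 2
Gauss-Bonnet: total defect = 2*pi*chi = 4*pi; visible defects sum to (10/3)*pi

Answer: defect(P3) = (2/3)*pi


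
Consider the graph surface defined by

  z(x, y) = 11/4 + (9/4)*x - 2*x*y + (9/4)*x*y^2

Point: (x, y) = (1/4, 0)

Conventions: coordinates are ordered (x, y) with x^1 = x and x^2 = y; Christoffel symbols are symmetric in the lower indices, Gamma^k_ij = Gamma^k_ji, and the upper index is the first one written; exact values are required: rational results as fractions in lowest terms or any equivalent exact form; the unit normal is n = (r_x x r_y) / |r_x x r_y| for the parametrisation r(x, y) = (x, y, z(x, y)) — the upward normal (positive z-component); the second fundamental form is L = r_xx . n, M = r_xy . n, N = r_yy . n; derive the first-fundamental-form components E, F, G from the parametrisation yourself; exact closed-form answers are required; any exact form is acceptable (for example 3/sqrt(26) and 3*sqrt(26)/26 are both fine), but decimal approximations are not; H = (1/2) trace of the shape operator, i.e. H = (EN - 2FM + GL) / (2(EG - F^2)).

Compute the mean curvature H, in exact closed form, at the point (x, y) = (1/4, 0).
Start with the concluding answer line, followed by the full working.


Answer: H = 297*sqrt(101)/40804

z_x = 9/4, z_y = -1/2, z_xx = 0, z_xy = -2, z_yy = 9/8
E = 97/16, F = -9/8, G = 5/4; answer radicand W^2 = 101/16
unnormalised second-form numerators: l = 0, m = -2, n = 9/8; L = l/sqrt(101/16), and similarly M = m/sqrt(W^2), N = n/sqrt(W^2)
H = (E*n - 2*F*m + G*l) / (2*(EG - F^2)*sqrt(W^2)); E*n - 2*F*m + G*l = 297/128, EG - F^2 = 101/16, so H = (297/1616)/sqrt(101/16)


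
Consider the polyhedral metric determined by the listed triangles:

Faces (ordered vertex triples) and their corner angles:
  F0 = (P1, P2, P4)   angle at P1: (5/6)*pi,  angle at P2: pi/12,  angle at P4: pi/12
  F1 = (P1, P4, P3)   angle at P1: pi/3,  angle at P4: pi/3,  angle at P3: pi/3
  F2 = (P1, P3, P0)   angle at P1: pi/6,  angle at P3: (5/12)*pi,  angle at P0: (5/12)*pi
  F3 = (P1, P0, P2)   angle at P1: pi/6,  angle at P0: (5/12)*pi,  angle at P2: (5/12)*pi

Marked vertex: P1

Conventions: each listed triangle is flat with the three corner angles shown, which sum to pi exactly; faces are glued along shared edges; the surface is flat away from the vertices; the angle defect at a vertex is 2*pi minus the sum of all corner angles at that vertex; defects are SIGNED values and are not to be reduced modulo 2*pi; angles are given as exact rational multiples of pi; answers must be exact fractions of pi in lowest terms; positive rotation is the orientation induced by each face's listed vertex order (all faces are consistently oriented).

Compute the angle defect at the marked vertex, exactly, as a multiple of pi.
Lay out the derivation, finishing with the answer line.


Sum of corner angles at P1: (3/2)*pi
defect = 2*pi - (3/2)*pi

Answer: defect(P1) = pi/2


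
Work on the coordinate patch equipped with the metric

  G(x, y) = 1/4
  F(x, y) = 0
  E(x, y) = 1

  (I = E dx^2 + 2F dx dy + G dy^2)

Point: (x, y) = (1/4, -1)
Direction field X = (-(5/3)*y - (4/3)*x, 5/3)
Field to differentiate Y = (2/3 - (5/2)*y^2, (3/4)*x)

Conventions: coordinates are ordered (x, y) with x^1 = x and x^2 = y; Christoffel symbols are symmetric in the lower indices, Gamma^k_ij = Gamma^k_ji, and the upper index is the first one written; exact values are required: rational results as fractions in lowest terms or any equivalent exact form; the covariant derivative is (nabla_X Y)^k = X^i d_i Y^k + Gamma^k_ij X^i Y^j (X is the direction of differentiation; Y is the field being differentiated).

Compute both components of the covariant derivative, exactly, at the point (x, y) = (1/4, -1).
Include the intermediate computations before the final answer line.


E = 1, F = 0, G = 1/4 at the point
E_x = 0, E_y = 0, F_x = 0, F_y = 0, G_x = 0, G_y = 0
EG - F^2 = 1/4;  g^inv = (4) * [[1/4, 0], [0, 1]]
first-kind symbols [ij,l] = (1/2)(d_i g_jl + d_j g_il - d_l g_ij): [xx,x] = E_x/2 = 0, [xx,y] = F_x - E_y/2 = 0, [xy,x] = E_y/2 = 0, [xy,y] = G_x/2 = 0, [yy,x] = F_y - G_x/2 = 0, [yy,y] = G_y/2 = 0
Gamma^x_ij = (G*[ij,x] - F*[ij,y])/(EG - F^2), Gamma^y_ij = (E*[ij,y] - F*[ij,x])/(EG - F^2)
Gamma_xxx = 0, Gamma_xxy = 0, Gamma_xyy = 0, Gamma_yxx = 0, Gamma_yxy = 0, Gamma_yyy = 0
X = (4/3, 5/3), Y = (-11/6, 3/16) at the point

Answer: (nabla_X Y)^x = 25/3, (nabla_X Y)^y = 1


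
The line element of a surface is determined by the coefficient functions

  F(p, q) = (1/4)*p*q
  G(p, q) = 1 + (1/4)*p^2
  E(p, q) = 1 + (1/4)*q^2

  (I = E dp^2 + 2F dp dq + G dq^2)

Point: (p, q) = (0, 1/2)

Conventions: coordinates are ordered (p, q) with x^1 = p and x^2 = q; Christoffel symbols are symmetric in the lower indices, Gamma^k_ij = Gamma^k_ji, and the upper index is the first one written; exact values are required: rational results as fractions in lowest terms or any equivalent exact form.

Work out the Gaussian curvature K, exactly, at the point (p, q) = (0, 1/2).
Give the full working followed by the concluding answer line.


E = 17/16, F = 0, G = 1, EG - F^2 = 17/16 at the point
E_p = 0, E_q = 1/4, F_p = 1/8, F_q = 0, G_p = 0, G_q = 0
E_qq = 1/2, F_pq = 1/4, G_pp = 1/2
Evaluate Brioschi's two determinant matrices M1, M2 and divide by (EG - F^2)^2.
M1 = [[-E_qq/2 + F_pq - G_pp/2, E_p/2, F_p - E_q/2], [F_q - G_p/2, E, F], [G_q/2, F, G]] = [[-1/4, 0, 0], [0, 17/16, 0], [0, 0, 1]]; det M1 = -17/64
M2 = [[0, E_q/2, G_p/2], [E_q/2, E, F], [G_p/2, F, G]] = [[0, 1/8, 0], [1/8, 17/16, 0], [0, 0, 1]]; det M2 = -1/64
det M1 - det M2 = -1/4; K = -1/4 / (17/16)^2 = -64/289

Answer: K = -64/289


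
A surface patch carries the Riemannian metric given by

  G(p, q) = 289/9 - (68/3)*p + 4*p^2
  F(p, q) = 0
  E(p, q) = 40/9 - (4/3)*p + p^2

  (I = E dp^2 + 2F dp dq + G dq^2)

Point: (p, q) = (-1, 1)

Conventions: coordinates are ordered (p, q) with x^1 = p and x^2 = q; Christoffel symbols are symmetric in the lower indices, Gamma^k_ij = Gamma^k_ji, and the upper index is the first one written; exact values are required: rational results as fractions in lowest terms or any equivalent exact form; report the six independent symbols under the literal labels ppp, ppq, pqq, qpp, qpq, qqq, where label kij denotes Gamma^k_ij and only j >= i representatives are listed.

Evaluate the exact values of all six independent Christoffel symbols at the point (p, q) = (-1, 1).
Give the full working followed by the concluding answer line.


E = 61/9, F = 0, G = 529/9 at the point
E_p = -10/3, E_q = 0, F_p = 0, F_q = 0, G_p = -92/3, G_q = 0
EG - F^2 = 32269/81;  g^inv = (81/32269) * [[529/9, 0], [0, 61/9]]
first-kind symbols [ij,l] = (1/2)(d_i g_jl + d_j g_il - d_l g_ij): [pp,p] = E_p/2 = -5/3, [pp,q] = F_p - E_q/2 = 0, [pq,p] = E_q/2 = 0, [pq,q] = G_p/2 = -46/3, [qq,p] = F_q - G_p/2 = 46/3, [qq,q] = G_q/2 = 0
Gamma^p_ij = (G*[ij,p] - F*[ij,q])/(EG - F^2), Gamma^q_ij = (E*[ij,q] - F*[ij,p])/(EG - F^2)

Answer: Gamma_ppp = -15/61, Gamma_ppq = 0, Gamma_pqq = 138/61, Gamma_qpp = 0, Gamma_qpq = -6/23, Gamma_qqq = 0


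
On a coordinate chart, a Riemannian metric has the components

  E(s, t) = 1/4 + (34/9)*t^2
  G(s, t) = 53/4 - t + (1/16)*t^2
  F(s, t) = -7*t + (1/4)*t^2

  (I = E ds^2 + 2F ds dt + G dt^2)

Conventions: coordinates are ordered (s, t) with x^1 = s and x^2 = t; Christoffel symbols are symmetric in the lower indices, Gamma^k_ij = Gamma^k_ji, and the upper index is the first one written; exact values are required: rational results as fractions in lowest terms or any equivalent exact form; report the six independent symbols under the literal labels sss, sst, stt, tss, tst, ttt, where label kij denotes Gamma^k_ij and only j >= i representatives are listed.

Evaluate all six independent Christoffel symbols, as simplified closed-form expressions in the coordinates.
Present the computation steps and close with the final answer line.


E = 1/4 + (34/9)*t^2; F = -7*t + (1/4)*t^2; G = 53/4 - t + (1/16)*t^2
Gamma^k_ij = (1/2) g^{kl} (d_i g_jl + d_j g_il - d_l g_ij), with g^inv = (1/(EG-F^2)) [[G, -F], [-F, E]]
first partials: E_s = 0, E_t = (68/9)*t, F_s = 0, F_t = -7 + (1/2)*t, G_s = 0, G_t = -1 + (1/8)*t
D = EG - F^2 = 53/16 - (1/4)*t + (617/576)*t^2 - (5/18)*t^3 + (25/144)*t^4
expanded: Gamma^s_ss = (G E_s - 2F F_s + F E_t)/(2D), Gamma^s_st = (G E_t - F G_s)/(2D), Gamma^s_tt = (2G F_t - G G_s - F G_t)/(2D), Gamma^t_ss = (2E F_s - E E_t - F E_s)/(2D), Gamma^t_st = (E G_s - F E_t)/(2D), Gamma^t_tt = (E G_t - 2F F_t + F G_s)/(2D); substitute and cancel common factors

Answer: Gamma_sss = (544*t^3 - 15232*t^2)/(100*t^4 - 160*t^3 + 617*t^2 - 144*t + 1908), Gamma_sst = (136*t^3 - 2176*t^2 + 28832*t)/(100*t^4 - 160*t^3 + 617*t^2 - 144*t + 1908), Gamma_stt = (9*t^3 - 216*t^2 + 5832*t - 53424)/(100*t^4 - 160*t^3 + 617*t^2 - 144*t + 1908), Gamma_tss = (-73984*t^3 - 4896*t)/(900*t^4 - 1440*t^3 + 5553*t^2 - 1296*t + 17172), Gamma_tst = (-544*t^3 + 15232*t^2)/(100*t^4 - 160*t^3 + 617*t^2 - 144*t + 1908), Gamma_ttt = (64*t^3 + 1936*t^2 - 28215*t - 72)/(100*t^4 - 160*t^3 + 617*t^2 - 144*t + 1908)


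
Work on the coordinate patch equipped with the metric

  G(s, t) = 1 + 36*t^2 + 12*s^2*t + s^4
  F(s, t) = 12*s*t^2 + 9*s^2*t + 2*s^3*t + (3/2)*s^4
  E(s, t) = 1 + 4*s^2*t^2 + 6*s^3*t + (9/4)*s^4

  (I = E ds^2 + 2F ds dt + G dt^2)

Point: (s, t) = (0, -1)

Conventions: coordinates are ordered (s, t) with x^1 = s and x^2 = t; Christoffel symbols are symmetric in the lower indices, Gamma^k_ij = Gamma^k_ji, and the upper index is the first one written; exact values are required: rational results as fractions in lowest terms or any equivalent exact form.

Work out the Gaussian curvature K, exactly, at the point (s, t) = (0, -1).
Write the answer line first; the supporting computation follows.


Answer: K = -12/1369

E = 1, F = 0, G = 37, EG - F^2 = 37 at the point
E_s = 0, E_t = 0, F_s = 12, F_t = 0, G_s = 0, G_t = -72
E_tt = 0, F_st = -24, G_ss = -24
Apply the Brioschi formula K = (det M1 - det M2)/(EG - F^2)^2 over the derivative matrices of E, F, G.
M1 = [[-E_tt/2 + F_st - G_ss/2, E_s/2, F_s - E_t/2], [F_t - G_s/2, E, F], [G_t/2, F, G]] = [[-12, 0, 12], [0, 1, 0], [-36, 0, 37]]; det M1 = -12
M2 = [[0, E_t/2, G_s/2], [E_t/2, E, F], [G_s/2, F, G]] = [[0, 0, 0], [0, 1, 0], [0, 0, 37]]; det M2 = 0
det M1 - det M2 = -12; K = -12 / (37)^2 = -12/1369


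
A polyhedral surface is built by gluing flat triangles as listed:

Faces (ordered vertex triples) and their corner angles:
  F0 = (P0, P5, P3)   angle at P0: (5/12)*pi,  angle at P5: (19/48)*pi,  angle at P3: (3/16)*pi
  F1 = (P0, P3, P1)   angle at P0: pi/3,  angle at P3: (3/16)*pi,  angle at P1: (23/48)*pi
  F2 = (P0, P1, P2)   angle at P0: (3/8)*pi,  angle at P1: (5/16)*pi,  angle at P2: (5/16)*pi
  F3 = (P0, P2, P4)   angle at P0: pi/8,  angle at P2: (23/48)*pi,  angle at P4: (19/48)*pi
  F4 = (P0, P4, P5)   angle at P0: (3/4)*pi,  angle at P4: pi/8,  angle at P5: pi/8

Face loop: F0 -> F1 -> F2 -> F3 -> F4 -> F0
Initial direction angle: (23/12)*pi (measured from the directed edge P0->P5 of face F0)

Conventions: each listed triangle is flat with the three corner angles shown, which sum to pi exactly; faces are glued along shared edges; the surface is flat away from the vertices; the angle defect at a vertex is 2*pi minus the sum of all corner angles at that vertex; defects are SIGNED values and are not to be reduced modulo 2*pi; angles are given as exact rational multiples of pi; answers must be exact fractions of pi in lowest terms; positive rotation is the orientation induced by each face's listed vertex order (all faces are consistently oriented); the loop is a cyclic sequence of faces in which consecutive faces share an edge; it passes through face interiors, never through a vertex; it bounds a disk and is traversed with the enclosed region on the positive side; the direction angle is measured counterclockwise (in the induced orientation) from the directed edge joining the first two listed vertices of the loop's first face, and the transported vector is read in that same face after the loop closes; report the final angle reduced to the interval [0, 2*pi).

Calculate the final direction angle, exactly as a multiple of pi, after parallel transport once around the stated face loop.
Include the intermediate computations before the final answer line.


enclosed vertex P0: corner angles sum to 2*pi, defect = 2*pi - 2*pi = 0
by Gauss-Bonnet the loop rotates the vector by the enclosed defect sum (positive orientation, mod 2*pi)
final angle = (23/12)*pi + 0 = (23/12)*pi (mod 2*pi)

Answer: final direction angle = (23/12)*pi


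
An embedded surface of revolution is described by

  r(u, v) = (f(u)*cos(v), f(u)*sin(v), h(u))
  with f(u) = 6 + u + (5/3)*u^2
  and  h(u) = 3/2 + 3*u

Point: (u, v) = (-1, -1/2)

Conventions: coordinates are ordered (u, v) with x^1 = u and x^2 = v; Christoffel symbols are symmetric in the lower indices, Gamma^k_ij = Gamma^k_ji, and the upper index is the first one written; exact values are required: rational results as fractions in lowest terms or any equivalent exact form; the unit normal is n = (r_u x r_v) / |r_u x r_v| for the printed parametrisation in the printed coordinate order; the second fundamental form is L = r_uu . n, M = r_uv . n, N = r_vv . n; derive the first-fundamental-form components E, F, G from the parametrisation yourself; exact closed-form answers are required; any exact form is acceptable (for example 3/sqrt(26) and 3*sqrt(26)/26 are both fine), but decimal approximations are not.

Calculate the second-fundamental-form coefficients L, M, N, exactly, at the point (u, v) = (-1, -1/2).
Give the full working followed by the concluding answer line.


f = 20/3, f' = -7/3, f'' = 10/3, h' = 3, h'' = 0
E = 130/9, F = 0, G = 400/9; answer radicand W^2 = 130/9
unnormalised second-form numerators: l = -10, m = 0, n = 20; L = l/sqrt(130/9), and similarly M = m/sqrt(W^2), N = n/sqrt(W^2)

Answer: L = -3*sqrt(130)/13, M = 0, N = 6*sqrt(130)/13


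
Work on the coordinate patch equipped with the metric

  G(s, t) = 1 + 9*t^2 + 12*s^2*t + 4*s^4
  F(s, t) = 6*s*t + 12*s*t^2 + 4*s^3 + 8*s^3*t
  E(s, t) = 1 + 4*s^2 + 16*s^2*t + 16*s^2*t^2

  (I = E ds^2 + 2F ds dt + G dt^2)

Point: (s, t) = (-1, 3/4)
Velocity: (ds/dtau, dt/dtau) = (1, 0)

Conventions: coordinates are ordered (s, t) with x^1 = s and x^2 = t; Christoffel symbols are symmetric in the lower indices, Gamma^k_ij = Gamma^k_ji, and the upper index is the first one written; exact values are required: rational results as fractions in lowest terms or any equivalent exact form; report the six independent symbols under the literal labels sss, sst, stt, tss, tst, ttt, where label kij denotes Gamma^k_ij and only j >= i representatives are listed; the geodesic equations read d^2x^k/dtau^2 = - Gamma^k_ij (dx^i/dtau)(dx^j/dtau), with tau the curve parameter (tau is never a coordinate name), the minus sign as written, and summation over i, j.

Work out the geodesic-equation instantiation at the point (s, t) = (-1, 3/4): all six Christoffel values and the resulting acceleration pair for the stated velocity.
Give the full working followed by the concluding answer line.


E = 26, F = -85/4, G = 305/16 at the point
E_s = -50, E_t = 40, F_s = 165/4, F_t = -32, G_s = -34, G_t = 51/2
EG - F^2 = 705/16;  g^inv = (16/705) * [[305/16, 85/4], [85/4, 26]]
first-kind symbols [ij,l] = (1/2)(d_i g_jl + d_j g_il - d_l g_ij): [ss,s] = E_s/2 = -25, [ss,t] = F_s - E_t/2 = 85/4, [st,s] = E_t/2 = 20, [st,t] = G_s/2 = -17, [tt,s] = F_t - G_s/2 = -15, [tt,t] = G_t/2 = 51/4
Gamma^s_ij = (G*[ij,s] - F*[ij,t])/(EG - F^2), Gamma^t_ij = (E*[ij,t] - F*[ij,s])/(EG - F^2)
Gamma_sss = -80/141, Gamma_sst = 64/141, Gamma_stt = -16/47, Gamma_tss = 68/141, Gamma_tst = -272/705, Gamma_ttt = 68/235
d^2s/dtau^2 = -(Gamma_sss*(1)^2 + 2*Gamma_sst*(1)*(0) + Gamma_stt*(0)^2) = 80/141
d^2t/dtau^2 = -(Gamma_tss*(1)^2 + 2*Gamma_tst*(1)*(0) + Gamma_ttt*(0)^2) = -68/141

Answer: Gamma_sss = -80/141, Gamma_sst = 64/141, Gamma_stt = -16/47, Gamma_tss = 68/141, Gamma_tst = -272/705, Gamma_ttt = 68/235; accelerations (d^2s/dtau^2, d^2t/dtau^2) = (80/141, -68/141)


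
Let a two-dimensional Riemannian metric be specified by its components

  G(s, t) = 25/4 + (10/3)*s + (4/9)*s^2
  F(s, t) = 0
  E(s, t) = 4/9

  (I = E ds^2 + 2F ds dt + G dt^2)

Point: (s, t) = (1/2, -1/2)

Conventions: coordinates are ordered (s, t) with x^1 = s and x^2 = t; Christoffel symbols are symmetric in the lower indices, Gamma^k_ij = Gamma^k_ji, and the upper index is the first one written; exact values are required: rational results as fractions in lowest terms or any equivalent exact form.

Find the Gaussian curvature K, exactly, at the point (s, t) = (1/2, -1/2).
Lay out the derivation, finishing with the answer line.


E = 4/9, F = 0, G = 289/36, EG - F^2 = 289/81 at the point
E_s = 0, E_t = 0, F_s = 0, F_t = 0, G_s = 34/9, G_t = 0
E_tt = 0, F_st = 0, G_ss = 8/9
Evaluate Brioschi's two determinant matrices M1, M2 and divide by (EG - F^2)^2.
M1 = [[-E_tt/2 + F_st - G_ss/2, E_s/2, F_s - E_t/2], [F_t - G_s/2, E, F], [G_t/2, F, G]] = [[-4/9, 0, 0], [-17/9, 4/9, 0], [0, 0, 289/36]]; det M1 = -1156/729
M2 = [[0, E_t/2, G_s/2], [E_t/2, E, F], [G_s/2, F, G]] = [[0, 0, 17/9], [0, 4/9, 0], [17/9, 0, 289/36]]; det M2 = -1156/729
det M1 - det M2 = 0; K = 0 / (289/81)^2 = 0

Answer: K = 0


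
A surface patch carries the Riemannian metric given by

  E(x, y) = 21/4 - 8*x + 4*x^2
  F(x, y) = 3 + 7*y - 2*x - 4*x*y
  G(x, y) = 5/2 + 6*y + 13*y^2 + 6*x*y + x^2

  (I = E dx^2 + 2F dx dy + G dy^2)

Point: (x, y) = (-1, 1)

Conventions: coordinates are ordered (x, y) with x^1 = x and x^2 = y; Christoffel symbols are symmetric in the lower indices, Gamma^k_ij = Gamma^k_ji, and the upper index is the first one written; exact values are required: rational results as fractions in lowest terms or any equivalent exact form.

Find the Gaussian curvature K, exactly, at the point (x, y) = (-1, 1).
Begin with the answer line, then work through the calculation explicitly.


Answer: K = -4392/52441

E = 69/4, F = 16, G = 33/2, EG - F^2 = 229/8 at the point
E_x = -16, E_y = 0, F_x = -6, F_y = 11, G_x = 4, G_y = 26
E_yy = 0, F_xy = -4, G_xx = 2
Compute both Brioschi determinants and normalise by (EG - F^2)^2.
M1 = [[-E_yy/2 + F_xy - G_xx/2, E_x/2, F_x - E_y/2], [F_y - G_x/2, E, F], [G_y/2, F, G]] = [[-5, -8, -6], [9, 69/4, 16], [13, 16, 33/2]]; det M1 = -1101/8
M2 = [[0, E_y/2, G_x/2], [E_y/2, E, F], [G_x/2, F, G]] = [[0, 0, 2], [0, 69/4, 16], [2, 16, 33/2]]; det M2 = -69
det M1 - det M2 = -549/8; K = -549/8 / (229/8)^2 = -4392/52441


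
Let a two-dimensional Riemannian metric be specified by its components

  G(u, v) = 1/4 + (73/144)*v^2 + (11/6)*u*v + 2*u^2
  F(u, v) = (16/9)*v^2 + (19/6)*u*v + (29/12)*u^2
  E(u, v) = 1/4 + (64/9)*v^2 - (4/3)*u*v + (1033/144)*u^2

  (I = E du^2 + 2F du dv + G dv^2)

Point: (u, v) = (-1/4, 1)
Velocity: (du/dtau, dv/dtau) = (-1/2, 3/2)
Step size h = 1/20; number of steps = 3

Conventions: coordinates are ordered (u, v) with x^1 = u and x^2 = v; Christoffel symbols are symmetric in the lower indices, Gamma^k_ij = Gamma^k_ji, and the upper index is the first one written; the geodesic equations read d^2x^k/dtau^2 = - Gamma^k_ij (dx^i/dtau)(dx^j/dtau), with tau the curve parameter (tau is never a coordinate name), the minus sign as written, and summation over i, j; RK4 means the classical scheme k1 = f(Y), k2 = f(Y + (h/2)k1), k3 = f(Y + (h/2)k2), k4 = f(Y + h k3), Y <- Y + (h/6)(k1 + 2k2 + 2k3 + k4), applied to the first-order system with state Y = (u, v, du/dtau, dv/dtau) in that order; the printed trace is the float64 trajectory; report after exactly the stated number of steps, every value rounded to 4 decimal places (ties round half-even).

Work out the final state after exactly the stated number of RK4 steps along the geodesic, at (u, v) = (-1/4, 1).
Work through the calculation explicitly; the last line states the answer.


f(Y) = (du/dtau, dv/dtau, -Gamma^u_ij Y'^i Y'^j, -Gamma^v_ij Y'^i Y'^j) with the Gammas evaluated at the stage position; h = 0.050000; intermediate values shown to 6 dp
step 0: u = -0.2500, v = 1.0000, du/dtau = -0.5000, dv/dtau = 1.5000
step 1:
  k1: at (u, v) = (-0.250000, 1.000000), (du/dtau, dv/dtau) = (-0.500000, 1.500000); Gamma_uuu = 2.322031, Gamma_uuv = 1.210026, Gamma_uvv = 0.314634, Gamma_vuu = -18.790699, Gamma_vuv = -2.264620, Gamma_vvv = -0.188874; k1 = (-0.500000, 1.500000, 0.526605, 1.725712)
  k2: at (u, v) = (-0.262500, 1.037500), (du/dtau, dv/dtau) = (-0.486835, 1.543143); Gamma_uuu = 2.422308, Gamma_uuv = 1.189119, Gamma_uvv = 0.305116, Gamma_vuu = -19.543777, Gamma_vuv = -2.353704, Gamma_vvv = -0.198560; k2 = (-0.486835, 1.543143, 0.485989, 1.568397)
  k3: at (u, v) = (-0.262171, 1.038579), (du/dtau, dv/dtau) = (-0.487850, 1.539210); Gamma_uuu = 2.426546, Gamma_uuv = 1.189282, Gamma_uvv = 0.305087, Gamma_vuu = -19.541855, Gamma_vuv = -2.355768, Gamma_vvv = -0.198749; k3 = (-0.487850, 1.539210, 0.485757, 1.583880)
  k4: at (u, v) = (-0.274393, 1.076960), (du/dtau, dv/dtau) = (-0.475712, 1.579194); Gamma_uuu = 2.529374, Gamma_uuv = 1.170599, Gamma_uvv = 0.296290, Gamma_vuu = -20.291126, Gamma_vuv = -2.446003, Gamma_vvv = -0.208485; k4 = (-0.475712, 1.579194, 0.447499, 1.436776)
  Y <- Y + (h/6)(k1 + 2k2 + 2k3 + k4): u = -0.2744, v = 1.0770, du/dtau = -0.4757, dv/dtau = 1.5789
step 2:
  k1: at (u, v) = (-0.274376, 1.077032), (du/dtau, dv/dtau) = (-0.475687, 1.578892); Gamma_uuu = 2.529640, Gamma_uuv = 1.170606, Gamma_uvv = 0.296287, Gamma_vuu = -20.291140, Gamma_vuv = -2.446139, Gamma_vvv = -0.208498; k1 = (-0.475687, 1.578892, 0.447372, 1.436814)
  k2: at (u, v) = (-0.286268, 1.116505), (du/dtau, dv/dtau) = (-0.464502, 1.614812); Gamma_uuu = 2.635624, Gamma_uuv = 1.154015, Gamma_uvv = 0.288136, Gamma_vuu = -21.035531, Gamma_vuv = -2.537794, Gamma_vvv = -0.218301; k2 = (-0.464502, 1.614812, 0.411198, 1.300806)
  k3: at (u, v) = (-0.285988, 1.117403), (du/dtau, dv/dtau) = (-0.465407, 1.611412); Gamma_uuu = 2.638947, Gamma_uuv = 1.154199, Gamma_uvv = 0.288122, Gamma_vuu = -21.032755, Gamma_vuv = -2.539358, Gamma_vvv = -0.218433; k3 = (-0.465407, 1.611412, 0.411453, 1.314116)
  k4: at (u, v) = (-0.297646, 1.157603), (du/dtau, dv/dtau) = (-0.455114, 1.644598); Gamma_uuu = 2.746376, Gamma_uuv = 1.139536, Gamma_uvv = 0.280579, Gamma_vuu = -21.770582, Gamma_vuv = -2.631494, Gamma_vvv = -0.228207; k4 = (-0.455114, 1.644598, 0.378104, 1.187306)
  Y <- Y + (h/6)(k1 + 2k2 + 2k3 + k4): u = -0.2976, v = 1.1577, du/dtau = -0.4551, dv/dtau = 1.6443
step 3:
  k1: at (u, v) = (-0.297631, 1.157665), (du/dtau, dv/dtau) = (-0.455097, 1.644342); Gamma_uuu = 2.746592, Gamma_uuv = 1.139546, Gamma_uvv = 0.280577, Gamma_vuu = -21.770505, Gamma_vuv = -2.631602, Gamma_vvv = -0.228216; k1 = (-0.455097, 1.644342, 0.378028, 1.187384)
  k2: at (u, v) = (-0.309008, 1.198774), (du/dtau, dv/dtau) = (-0.445646, 1.674026); Gamma_uuu = 2.855945, Gamma_uuv = 1.126696, Gamma_uvv = 0.273581, Gamma_vuu = -22.500408, Gamma_vuv = -2.724410, Gamma_vvv = -0.237977; k2 = (-0.445646, 1.674026, 0.347219, 1.070544)
  k3: at (u, v) = (-0.308772, 1.199516), (du/dtau, dv/dtau) = (-0.446416, 1.671105); Gamma_uuu = 2.858501, Gamma_uuv = 1.126877, Gamma_uvv = 0.273575, Gamma_vuu = -22.496971, Gamma_vuv = -2.725566, Gamma_vvv = -0.238070; k3 = (-0.446416, 1.671105, 0.347673, 1.081608)
  k4: at (u, v) = (-0.319952, 1.241221), (du/dtau, dv/dtau) = (-0.437713, 1.698422); Gamma_uuu = 2.968355, Gamma_uuv = 1.115665, Gamma_uvv = 0.267090, Gamma_vuu = -23.217600, Gamma_vuv = -2.818272, Gamma_vvv = -0.247753; k4 = (-0.437713, 1.698422, 0.319648, 0.972674)
  Y <- Y + (h/6)(k1 + 2k2 + 2k3 + k4): u = -0.3199, v = 1.2413, du/dtau = -0.4377, dv/dtau = 1.6982

Answer: u = -0.3199, v = 1.2413, du/dtau = -0.4377, dv/dtau = 1.6982


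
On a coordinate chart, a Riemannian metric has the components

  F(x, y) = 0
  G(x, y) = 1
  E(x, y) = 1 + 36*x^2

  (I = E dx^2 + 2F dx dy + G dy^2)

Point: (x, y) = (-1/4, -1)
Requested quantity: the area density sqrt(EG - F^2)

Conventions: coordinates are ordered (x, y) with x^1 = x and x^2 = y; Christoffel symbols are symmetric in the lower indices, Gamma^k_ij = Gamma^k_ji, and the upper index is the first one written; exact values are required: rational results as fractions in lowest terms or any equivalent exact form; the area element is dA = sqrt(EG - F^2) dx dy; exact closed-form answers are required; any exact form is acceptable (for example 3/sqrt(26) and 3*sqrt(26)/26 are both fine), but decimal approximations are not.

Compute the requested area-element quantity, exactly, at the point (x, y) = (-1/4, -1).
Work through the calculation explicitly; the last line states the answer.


E = 13/4, F = 0, G = 1; EG - F^2 = 13/4

Answer: sqrt(EG - F^2) = sqrt(13)/2
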